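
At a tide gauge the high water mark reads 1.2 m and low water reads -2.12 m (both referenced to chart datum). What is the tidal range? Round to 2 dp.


Tidal range = High water - Low water
Tidal range = 1.2 - (-2.12)
Tidal range = 3.32 m

3.32


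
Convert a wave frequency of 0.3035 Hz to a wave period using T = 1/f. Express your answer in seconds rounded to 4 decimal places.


T = 1 / f
T = 1 / 0.3035
T = 3.2949 s

3.2949


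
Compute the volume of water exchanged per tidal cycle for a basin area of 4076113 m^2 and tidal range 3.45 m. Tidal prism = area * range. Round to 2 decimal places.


Tidal prism = Area * Tidal range
P = 4076113 * 3.45
P = 14062589.85 m^3

14062589.85


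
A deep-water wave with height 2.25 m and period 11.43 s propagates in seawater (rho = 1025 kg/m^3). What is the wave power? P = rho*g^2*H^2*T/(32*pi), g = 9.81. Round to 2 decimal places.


P = rho * g^2 * H^2 * T / (32 * pi)
P = 1025 * 9.81^2 * 2.25^2 * 11.43 / (32 * pi)
P = 1025 * 96.2361 * 5.0625 * 11.43 / 100.53096
P = 56777.11 W/m

56777.11


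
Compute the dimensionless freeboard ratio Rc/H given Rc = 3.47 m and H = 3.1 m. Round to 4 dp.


Relative freeboard = Rc / H
= 3.47 / 3.1
= 1.1194

1.1194


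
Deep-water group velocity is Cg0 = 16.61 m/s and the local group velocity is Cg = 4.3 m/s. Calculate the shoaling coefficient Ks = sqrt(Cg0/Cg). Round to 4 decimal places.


Ks = sqrt(Cg0 / Cg)
Ks = sqrt(16.61 / 4.3)
Ks = sqrt(3.8628)
Ks = 1.9654

1.9654


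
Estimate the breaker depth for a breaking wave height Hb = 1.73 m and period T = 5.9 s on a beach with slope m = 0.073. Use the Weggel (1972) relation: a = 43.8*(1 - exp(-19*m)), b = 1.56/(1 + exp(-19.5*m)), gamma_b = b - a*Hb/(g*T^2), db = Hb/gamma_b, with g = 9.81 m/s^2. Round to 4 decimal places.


a = 43.8 * (1 - exp(-19 * m))
exp(-19 * 0.073) = exp(-1.3870) = 0.249824
a = 43.8 * (1 - 0.249824) = 32.857724
b = 1.56 / (1 + exp(-19.5 * m))
exp(-19.5 * 0.073) = exp(-1.4235) = 0.240869
b = 1.56 / (1 + 0.240869) = 1.257183
Hb / (g * T^2) = 1.73 / (9.81 * 5.9^2) = 1.73 / 341.4861 = 0.00506609
gamma_b = b - a * Hb/(g*T^2) = 1.257183 - 32.857724 * 0.00506609 = 1.090723
db = Hb / gamma_b = 1.73 / 1.090723
db = 1.5861 m

1.5861


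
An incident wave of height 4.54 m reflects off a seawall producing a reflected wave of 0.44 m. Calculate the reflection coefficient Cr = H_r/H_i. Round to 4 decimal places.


Cr = H_r / H_i
Cr = 0.44 / 4.54
Cr = 0.0969

0.0969


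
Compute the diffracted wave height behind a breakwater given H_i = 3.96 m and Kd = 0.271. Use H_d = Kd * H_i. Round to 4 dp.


H_d = Kd * H_i
H_d = 0.271 * 3.96
H_d = 1.0732 m

1.0732


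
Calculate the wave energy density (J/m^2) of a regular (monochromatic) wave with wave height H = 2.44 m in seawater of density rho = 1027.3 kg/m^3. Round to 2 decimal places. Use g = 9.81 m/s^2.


E = (1/8) * rho * g * H^2
E = (1/8) * 1027.3 * 9.81 * 2.44^2
E = 0.125 * 1027.3 * 9.81 * 5.9536
E = 7499.91 J/m^2

7499.91


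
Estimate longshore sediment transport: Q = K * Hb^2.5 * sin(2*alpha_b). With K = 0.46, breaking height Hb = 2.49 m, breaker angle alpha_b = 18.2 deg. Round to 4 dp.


Q = K * Hb^2.5 * sin(2 * alpha_b)
Hb^2.5 = 2.49^2.5 = 9.783593
sin(2 * 18.2) = sin(36.4) = 0.593419
Q = 0.46 * 9.783593 * 0.593419
Q = 2.6707 m^3/s

2.6707


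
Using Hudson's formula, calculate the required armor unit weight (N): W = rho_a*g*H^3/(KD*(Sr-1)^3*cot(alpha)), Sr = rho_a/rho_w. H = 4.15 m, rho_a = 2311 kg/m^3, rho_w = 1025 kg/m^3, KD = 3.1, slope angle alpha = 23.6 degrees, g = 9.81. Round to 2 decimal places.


Sr = rho_a / rho_w = 2311 / 1025 = 2.254634
(Sr - 1) = 1.254634
(Sr - 1)^3 = 1.974928
cot(23.6) = 1 / tan(23.6) = 1 / 0.436889 = 2.288910
Numerator = 2311 * 9.81 * 4.15^3 = 1620366.4520
Denominator = 3.1 * 1.974928 * 2.288910 = 14.013339
W = 1620366.4520 / 14.013339
W = 115630.29 N

115630.29


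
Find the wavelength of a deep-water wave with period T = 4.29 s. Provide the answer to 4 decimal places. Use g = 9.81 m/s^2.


L0 = g * T^2 / (2 * pi)
L0 = 9.81 * 4.29^2 / (2 * pi)
L0 = 9.81 * 18.4041 / 6.28319
L0 = 180.5442 / 6.28319
L0 = 28.7345 m

28.7345


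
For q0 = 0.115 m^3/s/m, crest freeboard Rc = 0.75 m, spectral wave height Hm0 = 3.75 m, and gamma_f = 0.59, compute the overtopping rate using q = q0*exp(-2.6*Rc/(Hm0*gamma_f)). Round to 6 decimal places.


q = q0 * exp(-2.6 * Rc / (Hm0 * gamma_f))
Exponent = -2.6 * 0.75 / (3.75 * 0.59)
= -2.6 * 0.75 / 2.2125
= -0.881356
exp(-0.881356) = 0.414221
q = 0.115 * 0.414221
q = 0.047635 m^3/s/m

0.047635


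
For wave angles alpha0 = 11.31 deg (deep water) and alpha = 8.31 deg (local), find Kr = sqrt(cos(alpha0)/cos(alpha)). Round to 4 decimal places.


Kr = sqrt(cos(alpha0) / cos(alpha))
cos(11.31) = 0.980580
cos(8.31) = 0.989501
Kr = sqrt(0.980580 / 0.989501)
Kr = sqrt(0.990985)
Kr = 0.9955

0.9955


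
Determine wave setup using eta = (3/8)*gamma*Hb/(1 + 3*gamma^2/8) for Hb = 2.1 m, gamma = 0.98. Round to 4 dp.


eta = (3/8) * gamma * Hb / (1 + 3*gamma^2/8)
Numerator = (3/8) * 0.98 * 2.1 = 0.771750
Denominator = 1 + 3*0.98^2/8 = 1 + 0.360150 = 1.360150
eta = 0.771750 / 1.360150
eta = 0.5674 m

0.5674


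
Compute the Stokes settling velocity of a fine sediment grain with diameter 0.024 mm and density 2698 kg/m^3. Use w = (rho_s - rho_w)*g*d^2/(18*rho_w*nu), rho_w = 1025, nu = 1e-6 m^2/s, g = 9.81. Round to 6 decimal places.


w = (rho_s - rho_w) * g * d^2 / (18 * rho_w * nu)
d = 0.024 mm = 0.000024 m
rho_s - rho_w = 2698 - 1025 = 1673
Numerator = 1673 * 9.81 * (0.000024)^2 = 0.000009453387
Denominator = 18 * 1025 * 1e-6 = 0.018450
w = 0.000512 m/s

0.000512


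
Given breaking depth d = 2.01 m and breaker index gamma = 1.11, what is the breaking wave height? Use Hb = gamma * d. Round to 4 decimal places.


Hb = gamma * d
Hb = 1.11 * 2.01
Hb = 2.2311 m

2.2311


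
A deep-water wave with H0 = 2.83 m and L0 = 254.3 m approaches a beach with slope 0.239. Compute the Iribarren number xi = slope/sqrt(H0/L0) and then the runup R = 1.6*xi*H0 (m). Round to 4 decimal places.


xi = slope / sqrt(H0/L0)
H0/L0 = 2.83/254.3 = 0.011129
sqrt(0.011129) = 0.105492
xi = 0.239 / 0.105492 = 2.265572
R = 1.6 * xi * H0 = 1.6 * 2.265572 * 2.83
R = 10.2585 m

10.2585


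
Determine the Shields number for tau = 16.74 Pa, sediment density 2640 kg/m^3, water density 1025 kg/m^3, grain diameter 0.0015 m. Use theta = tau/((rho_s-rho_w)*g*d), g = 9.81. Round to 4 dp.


theta = tau / ((rho_s - rho_w) * g * d)
rho_s - rho_w = 2640 - 1025 = 1615
Denominator = 1615 * 9.81 * 0.0015 = 23.764725
theta = 16.74 / 23.764725
theta = 0.7044

0.7044


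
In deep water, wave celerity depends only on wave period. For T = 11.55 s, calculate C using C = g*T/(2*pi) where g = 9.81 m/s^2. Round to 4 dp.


We use the deep-water celerity formula:
C = g * T / (2 * pi)
C = 9.81 * 11.55 / (2 * 3.14159...)
C = 113.305500 / 6.283185
C = 18.0331 m/s

18.0331


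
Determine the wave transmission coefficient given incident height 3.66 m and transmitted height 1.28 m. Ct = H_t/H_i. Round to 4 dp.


Ct = H_t / H_i
Ct = 1.28 / 3.66
Ct = 0.3497

0.3497


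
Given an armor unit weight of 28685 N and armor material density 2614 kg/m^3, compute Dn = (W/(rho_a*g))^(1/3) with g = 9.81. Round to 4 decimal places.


V = W / (rho_a * g)
V = 28685 / (2614 * 9.81)
V = 28685 / 25643.34
V = 1.118614 m^3
Dn = V^(1/3) = 1.118614^(1/3)
Dn = 1.0381 m

1.0381


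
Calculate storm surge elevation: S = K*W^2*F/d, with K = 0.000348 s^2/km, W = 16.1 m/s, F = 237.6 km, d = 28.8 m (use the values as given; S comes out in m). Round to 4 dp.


S = K * W^2 * F / d
W^2 = 16.1^2 = 259.21
S = 0.000348 * 259.21 * 237.6 / 28.8
Numerator = 0.000348 * 259.21 * 237.6 = 21.432727
S = 21.432727 / 28.8 = 0.7442 m

0.7442


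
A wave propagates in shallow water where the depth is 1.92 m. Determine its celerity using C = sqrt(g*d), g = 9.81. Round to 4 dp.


Using the shallow-water approximation:
C = sqrt(g * d) = sqrt(9.81 * 1.92)
C = sqrt(18.8352)
C = 4.3400 m/s

4.3400


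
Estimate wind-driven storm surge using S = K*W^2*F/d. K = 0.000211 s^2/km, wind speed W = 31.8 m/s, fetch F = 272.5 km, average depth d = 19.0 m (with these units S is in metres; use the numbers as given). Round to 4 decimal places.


S = K * W^2 * F / d
W^2 = 31.8^2 = 1011.24
S = 0.000211 * 1011.24 * 272.5 / 19.0
Numerator = 0.000211 * 1011.24 * 272.5 = 58.143772
S = 58.143772 / 19.0 = 3.0602 m

3.0602


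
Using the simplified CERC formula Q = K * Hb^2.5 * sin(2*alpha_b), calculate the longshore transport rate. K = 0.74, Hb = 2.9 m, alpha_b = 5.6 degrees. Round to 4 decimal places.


Q = K * Hb^2.5 * sin(2 * alpha_b)
Hb^2.5 = 2.9^2.5 = 14.321714
sin(2 * 5.6) = sin(11.2) = 0.194234
Q = 0.74 * 14.321714 * 0.194234
Q = 2.0585 m^3/s

2.0585


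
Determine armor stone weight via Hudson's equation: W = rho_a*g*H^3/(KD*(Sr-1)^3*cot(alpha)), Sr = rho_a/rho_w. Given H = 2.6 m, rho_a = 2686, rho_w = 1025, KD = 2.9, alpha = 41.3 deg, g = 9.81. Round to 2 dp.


Sr = rho_a / rho_w = 2686 / 1025 = 2.620488
(Sr - 1) = 1.620488
(Sr - 1)^3 = 4.255370
cot(41.3) = 1 / tan(41.3) = 1 / 0.878521 = 1.138276
Numerator = 2686 * 9.81 * 2.6^3 = 463121.6242
Denominator = 2.9 * 4.255370 * 1.138276 = 14.046979
W = 463121.6242 / 14.046979
W = 32969.48 N

32969.48


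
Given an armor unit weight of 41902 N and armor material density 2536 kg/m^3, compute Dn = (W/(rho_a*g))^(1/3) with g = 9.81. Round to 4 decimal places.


V = W / (rho_a * g)
V = 41902 / (2536 * 9.81)
V = 41902 / 24878.16
V = 1.684289 m^3
Dn = V^(1/3) = 1.684289^(1/3)
Dn = 1.1898 m

1.1898


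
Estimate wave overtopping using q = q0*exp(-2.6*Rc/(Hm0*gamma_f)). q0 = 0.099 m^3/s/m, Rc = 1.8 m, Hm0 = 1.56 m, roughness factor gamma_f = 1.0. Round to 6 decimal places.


q = q0 * exp(-2.6 * Rc / (Hm0 * gamma_f))
Exponent = -2.6 * 1.8 / (1.56 * 1.0)
= -2.6 * 1.8 / 1.5600
= -3.000000
exp(-3.000000) = 0.049787
q = 0.099 * 0.049787
q = 0.004929 m^3/s/m

0.004929


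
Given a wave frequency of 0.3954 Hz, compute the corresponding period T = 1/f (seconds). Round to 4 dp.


T = 1 / f
T = 1 / 0.3954
T = 2.5291 s

2.5291


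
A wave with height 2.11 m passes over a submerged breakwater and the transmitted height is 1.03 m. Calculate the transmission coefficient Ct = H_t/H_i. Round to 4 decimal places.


Ct = H_t / H_i
Ct = 1.03 / 2.11
Ct = 0.4882

0.4882


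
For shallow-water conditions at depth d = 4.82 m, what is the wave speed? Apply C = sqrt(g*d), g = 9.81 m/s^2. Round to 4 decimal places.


Using the shallow-water approximation:
C = sqrt(g * d) = sqrt(9.81 * 4.82)
C = sqrt(47.2842)
C = 6.8764 m/s

6.8764


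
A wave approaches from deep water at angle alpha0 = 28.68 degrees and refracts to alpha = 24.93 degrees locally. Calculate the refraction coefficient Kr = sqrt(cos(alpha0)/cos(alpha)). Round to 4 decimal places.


Kr = sqrt(cos(alpha0) / cos(alpha))
cos(28.68) = 0.877314
cos(24.93) = 0.906823
Kr = sqrt(0.877314 / 0.906823)
Kr = sqrt(0.967458)
Kr = 0.9836

0.9836


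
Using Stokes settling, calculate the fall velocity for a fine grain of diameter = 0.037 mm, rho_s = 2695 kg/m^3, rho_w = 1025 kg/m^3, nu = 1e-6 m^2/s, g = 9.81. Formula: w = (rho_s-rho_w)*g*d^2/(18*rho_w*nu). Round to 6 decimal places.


w = (rho_s - rho_w) * g * d^2 / (18 * rho_w * nu)
d = 0.037 mm = 0.000037 m
rho_s - rho_w = 2695 - 1025 = 1670
Numerator = 1670 * 9.81 * (0.000037)^2 = 0.000022427916
Denominator = 18 * 1025 * 1e-6 = 0.018450
w = 0.001216 m/s

0.001216


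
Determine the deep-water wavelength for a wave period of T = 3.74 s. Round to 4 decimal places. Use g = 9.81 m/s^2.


L0 = g * T^2 / (2 * pi)
L0 = 9.81 * 3.74^2 / (2 * pi)
L0 = 9.81 * 13.9876 / 6.28319
L0 = 137.2184 / 6.28319
L0 = 21.8390 m

21.8390


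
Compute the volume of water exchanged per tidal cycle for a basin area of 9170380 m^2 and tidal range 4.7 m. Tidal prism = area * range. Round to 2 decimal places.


Tidal prism = Area * Tidal range
P = 9170380 * 4.7
P = 43100786.00 m^3

43100786.00


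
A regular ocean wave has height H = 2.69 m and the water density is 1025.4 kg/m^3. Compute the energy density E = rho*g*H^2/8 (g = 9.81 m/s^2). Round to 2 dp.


E = (1/8) * rho * g * H^2
E = (1/8) * 1025.4 * 9.81 * 2.69^2
E = 0.125 * 1025.4 * 9.81 * 7.2361
E = 9098.65 J/m^2

9098.65


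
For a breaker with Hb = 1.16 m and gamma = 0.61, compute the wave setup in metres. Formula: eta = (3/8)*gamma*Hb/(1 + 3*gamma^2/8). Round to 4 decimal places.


eta = (3/8) * gamma * Hb / (1 + 3*gamma^2/8)
Numerator = (3/8) * 0.61 * 1.16 = 0.265350
Denominator = 1 + 3*0.61^2/8 = 1 + 0.139538 = 1.139538
eta = 0.265350 / 1.139538
eta = 0.2329 m

0.2329


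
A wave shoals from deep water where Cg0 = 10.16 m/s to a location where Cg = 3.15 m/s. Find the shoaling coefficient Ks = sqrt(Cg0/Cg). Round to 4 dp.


Ks = sqrt(Cg0 / Cg)
Ks = sqrt(10.16 / 3.15)
Ks = sqrt(3.2254)
Ks = 1.7959

1.7959


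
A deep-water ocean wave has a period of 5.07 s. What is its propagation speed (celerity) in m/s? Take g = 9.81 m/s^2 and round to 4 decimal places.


We use the deep-water celerity formula:
C = g * T / (2 * pi)
C = 9.81 * 5.07 / (2 * 3.14159...)
C = 49.736700 / 6.283185
C = 7.9158 m/s

7.9158


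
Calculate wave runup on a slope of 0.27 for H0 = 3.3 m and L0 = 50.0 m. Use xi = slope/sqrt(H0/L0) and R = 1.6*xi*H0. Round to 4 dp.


xi = slope / sqrt(H0/L0)
H0/L0 = 3.3/50.0 = 0.066000
sqrt(0.066000) = 0.256905
xi = 0.27 / 0.256905 = 1.050974
R = 1.6 * xi * H0 = 1.6 * 1.050974 * 3.3
R = 5.5491 m

5.5491


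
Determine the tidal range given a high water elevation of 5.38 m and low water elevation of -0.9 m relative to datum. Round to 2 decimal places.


Tidal range = High water - Low water
Tidal range = 5.38 - (-0.9)
Tidal range = 6.28 m

6.28


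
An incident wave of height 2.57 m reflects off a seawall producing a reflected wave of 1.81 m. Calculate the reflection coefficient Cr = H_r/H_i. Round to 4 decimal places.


Cr = H_r / H_i
Cr = 1.81 / 2.57
Cr = 0.7043

0.7043


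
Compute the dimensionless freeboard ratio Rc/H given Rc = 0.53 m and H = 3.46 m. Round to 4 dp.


Relative freeboard = Rc / H
= 0.53 / 3.46
= 0.1532

0.1532


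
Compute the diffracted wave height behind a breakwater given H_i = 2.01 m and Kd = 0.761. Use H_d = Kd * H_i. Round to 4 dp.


H_d = Kd * H_i
H_d = 0.761 * 2.01
H_d = 1.5296 m

1.5296


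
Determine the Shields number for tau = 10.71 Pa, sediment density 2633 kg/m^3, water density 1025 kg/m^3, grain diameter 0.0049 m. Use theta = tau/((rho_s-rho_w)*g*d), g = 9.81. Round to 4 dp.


theta = tau / ((rho_s - rho_w) * g * d)
rho_s - rho_w = 2633 - 1025 = 1608
Denominator = 1608 * 9.81 * 0.0049 = 77.294952
theta = 10.71 / 77.294952
theta = 0.1386

0.1386


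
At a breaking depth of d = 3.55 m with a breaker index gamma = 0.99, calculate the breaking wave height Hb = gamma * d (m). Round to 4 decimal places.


Hb = gamma * d
Hb = 0.99 * 3.55
Hb = 3.5145 m

3.5145


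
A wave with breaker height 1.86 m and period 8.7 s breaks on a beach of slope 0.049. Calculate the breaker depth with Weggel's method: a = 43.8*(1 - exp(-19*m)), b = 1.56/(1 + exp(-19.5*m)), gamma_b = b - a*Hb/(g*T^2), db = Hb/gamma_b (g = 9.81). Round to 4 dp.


a = 43.8 * (1 - exp(-19 * m))
exp(-19 * 0.049) = exp(-0.9310) = 0.394159
a = 43.8 * (1 - 0.394159) = 26.535820
b = 1.56 / (1 + exp(-19.5 * m))
exp(-19.5 * 0.049) = exp(-0.9555) = 0.384620
b = 1.56 / (1 + 0.384620) = 1.126663
Hb / (g * T^2) = 1.86 / (9.81 * 8.7^2) = 1.86 / 742.5189 = 0.00250499
gamma_b = b - a * Hb/(g*T^2) = 1.126663 - 26.535820 * 0.00250499 = 1.060191
db = Hb / gamma_b = 1.86 / 1.060191
db = 1.7544 m

1.7544


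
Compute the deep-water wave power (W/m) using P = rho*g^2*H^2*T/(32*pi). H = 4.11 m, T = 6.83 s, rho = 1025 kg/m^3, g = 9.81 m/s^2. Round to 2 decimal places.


P = rho * g^2 * H^2 * T / (32 * pi)
P = 1025 * 9.81^2 * 4.11^2 * 6.83 / (32 * pi)
P = 1025 * 96.2361 * 16.8921 * 6.83 / 100.53096
P = 113205.20 W/m

113205.20


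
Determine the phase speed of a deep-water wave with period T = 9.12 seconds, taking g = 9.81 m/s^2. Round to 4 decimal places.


We use the deep-water celerity formula:
C = g * T / (2 * pi)
C = 9.81 * 9.12 / (2 * 3.14159...)
C = 89.467200 / 6.283185
C = 14.2391 m/s

14.2391


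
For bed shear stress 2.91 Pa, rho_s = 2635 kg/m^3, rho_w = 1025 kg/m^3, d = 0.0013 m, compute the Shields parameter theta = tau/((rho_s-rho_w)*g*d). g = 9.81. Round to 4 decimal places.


theta = tau / ((rho_s - rho_w) * g * d)
rho_s - rho_w = 2635 - 1025 = 1610
Denominator = 1610 * 9.81 * 0.0013 = 20.532330
theta = 2.91 / 20.532330
theta = 0.1417

0.1417


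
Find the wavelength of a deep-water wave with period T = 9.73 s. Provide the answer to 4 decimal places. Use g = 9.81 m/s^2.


L0 = g * T^2 / (2 * pi)
L0 = 9.81 * 9.73^2 / (2 * pi)
L0 = 9.81 * 94.6729 / 6.28319
L0 = 928.7411 / 6.28319
L0 = 147.8137 m

147.8137


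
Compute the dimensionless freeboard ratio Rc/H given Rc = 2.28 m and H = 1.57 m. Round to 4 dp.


Relative freeboard = Rc / H
= 2.28 / 1.57
= 1.4522

1.4522


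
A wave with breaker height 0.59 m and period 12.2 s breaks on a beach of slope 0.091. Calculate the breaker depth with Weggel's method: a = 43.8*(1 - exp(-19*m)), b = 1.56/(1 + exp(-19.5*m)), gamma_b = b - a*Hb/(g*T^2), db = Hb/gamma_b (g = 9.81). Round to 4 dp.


a = 43.8 * (1 - exp(-19 * m))
exp(-19 * 0.091) = exp(-1.7290) = 0.177462
a = 43.8 * (1 - 0.177462) = 36.027174
b = 1.56 / (1 + exp(-19.5 * m))
exp(-19.5 * 0.091) = exp(-1.7745) = 0.169568
b = 1.56 / (1 + 0.169568) = 1.333826
Hb / (g * T^2) = 0.59 / (9.81 * 12.2^2) = 0.59 / 1460.1204 = 0.00040408
gamma_b = b - a * Hb/(g*T^2) = 1.333826 - 36.027174 * 0.00040408 = 1.319268
db = Hb / gamma_b = 0.59 / 1.319268
db = 0.4472 m

0.4472


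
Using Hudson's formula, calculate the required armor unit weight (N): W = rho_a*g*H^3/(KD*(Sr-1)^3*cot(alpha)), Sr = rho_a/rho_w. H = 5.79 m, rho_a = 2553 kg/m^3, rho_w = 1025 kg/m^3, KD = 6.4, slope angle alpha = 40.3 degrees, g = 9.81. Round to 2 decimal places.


Sr = rho_a / rho_w = 2553 / 1025 = 2.490732
(Sr - 1) = 1.490732
(Sr - 1)^3 = 3.312825
cot(40.3) = 1 / tan(40.3) = 1 / 0.848062 = 1.179160
Numerator = 2553 * 9.81 * 5.79^3 = 4861334.5919
Denominator = 6.4 * 3.312825 * 1.179160 = 25.000633
W = 4861334.5919 / 25.000633
W = 194448.46 N

194448.46


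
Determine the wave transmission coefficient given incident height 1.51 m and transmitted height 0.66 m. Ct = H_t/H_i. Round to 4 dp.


Ct = H_t / H_i
Ct = 0.66 / 1.51
Ct = 0.4371

0.4371


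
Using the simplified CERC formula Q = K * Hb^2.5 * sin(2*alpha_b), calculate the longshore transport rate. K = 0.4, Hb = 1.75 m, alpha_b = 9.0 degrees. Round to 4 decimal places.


Q = K * Hb^2.5 * sin(2 * alpha_b)
Hb^2.5 = 1.75^2.5 = 4.051307
sin(2 * 9.0) = sin(18.0) = 0.309017
Q = 0.4 * 4.051307 * 0.309017
Q = 0.5008 m^3/s

0.5008


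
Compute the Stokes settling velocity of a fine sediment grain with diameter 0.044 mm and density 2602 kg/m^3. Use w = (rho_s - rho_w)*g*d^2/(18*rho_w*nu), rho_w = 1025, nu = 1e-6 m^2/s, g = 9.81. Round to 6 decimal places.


w = (rho_s - rho_w) * g * d^2 / (18 * rho_w * nu)
d = 0.044 mm = 0.000044 m
rho_s - rho_w = 2602 - 1025 = 1577
Numerator = 1577 * 9.81 * (0.000044)^2 = 0.000029950636
Denominator = 18 * 1025 * 1e-6 = 0.018450
w = 0.001623 m/s

0.001623


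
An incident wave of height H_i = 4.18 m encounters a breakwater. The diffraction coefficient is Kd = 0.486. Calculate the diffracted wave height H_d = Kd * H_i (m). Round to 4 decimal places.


H_d = Kd * H_i
H_d = 0.486 * 4.18
H_d = 2.0315 m

2.0315


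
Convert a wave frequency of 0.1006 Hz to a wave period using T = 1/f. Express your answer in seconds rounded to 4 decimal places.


T = 1 / f
T = 1 / 0.1006
T = 9.9404 s

9.9404


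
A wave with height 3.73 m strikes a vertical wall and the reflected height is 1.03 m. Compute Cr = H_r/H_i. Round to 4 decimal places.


Cr = H_r / H_i
Cr = 1.03 / 3.73
Cr = 0.2761

0.2761


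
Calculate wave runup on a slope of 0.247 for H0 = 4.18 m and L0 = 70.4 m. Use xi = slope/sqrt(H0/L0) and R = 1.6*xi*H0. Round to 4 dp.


xi = slope / sqrt(H0/L0)
H0/L0 = 4.18/70.4 = 0.059375
sqrt(0.059375) = 0.243670
xi = 0.247 / 0.243670 = 1.013667
R = 1.6 * xi * H0 = 1.6 * 1.013667 * 4.18
R = 6.7794 m

6.7794


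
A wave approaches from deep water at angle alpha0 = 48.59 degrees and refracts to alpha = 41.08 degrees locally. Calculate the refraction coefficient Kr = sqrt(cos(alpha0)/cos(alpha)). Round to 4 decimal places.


Kr = sqrt(cos(alpha0) / cos(alpha))
cos(48.59) = 0.661443
cos(41.08) = 0.753793
Kr = sqrt(0.661443 / 0.753793)
Kr = sqrt(0.877486)
Kr = 0.9367

0.9367


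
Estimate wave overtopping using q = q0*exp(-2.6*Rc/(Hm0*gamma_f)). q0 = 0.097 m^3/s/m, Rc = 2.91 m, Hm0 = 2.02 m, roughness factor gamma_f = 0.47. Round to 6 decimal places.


q = q0 * exp(-2.6 * Rc / (Hm0 * gamma_f))
Exponent = -2.6 * 2.91 / (2.02 * 0.47)
= -2.6 * 2.91 / 0.9494
= -7.969244
exp(-7.969244) = 0.000346
q = 0.097 * 0.000346
q = 0.000034 m^3/s/m

0.000034


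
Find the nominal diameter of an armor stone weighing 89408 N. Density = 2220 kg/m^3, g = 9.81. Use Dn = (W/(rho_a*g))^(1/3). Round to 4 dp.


V = W / (rho_a * g)
V = 89408 / (2220 * 9.81)
V = 89408 / 21778.20
V = 4.105390 m^3
Dn = V^(1/3) = 4.105390^(1/3)
Dn = 1.6012 m

1.6012


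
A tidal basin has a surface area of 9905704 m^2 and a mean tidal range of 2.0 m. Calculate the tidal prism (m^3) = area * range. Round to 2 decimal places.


Tidal prism = Area * Tidal range
P = 9905704 * 2.0
P = 19811408.00 m^3

19811408.00


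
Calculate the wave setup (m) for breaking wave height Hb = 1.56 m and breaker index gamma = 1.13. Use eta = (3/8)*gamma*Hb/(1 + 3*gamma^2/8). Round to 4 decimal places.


eta = (3/8) * gamma * Hb / (1 + 3*gamma^2/8)
Numerator = (3/8) * 1.13 * 1.56 = 0.661050
Denominator = 1 + 3*1.13^2/8 = 1 + 0.478838 = 1.478838
eta = 0.661050 / 1.478838
eta = 0.4470 m

0.4470


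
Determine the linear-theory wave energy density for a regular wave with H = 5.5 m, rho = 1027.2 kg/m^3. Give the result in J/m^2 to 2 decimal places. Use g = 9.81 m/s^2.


E = (1/8) * rho * g * H^2
E = (1/8) * 1027.2 * 9.81 * 5.5^2
E = 0.125 * 1027.2 * 9.81 * 30.2500
E = 38103.02 J/m^2

38103.02


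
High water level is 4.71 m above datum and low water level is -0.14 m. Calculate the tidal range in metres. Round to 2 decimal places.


Tidal range = High water - Low water
Tidal range = 4.71 - (-0.14)
Tidal range = 4.85 m

4.85


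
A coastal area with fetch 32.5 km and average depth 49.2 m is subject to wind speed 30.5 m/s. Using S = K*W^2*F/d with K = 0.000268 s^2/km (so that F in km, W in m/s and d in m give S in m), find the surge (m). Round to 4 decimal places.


S = K * W^2 * F / d
W^2 = 30.5^2 = 930.25
S = 0.000268 * 930.25 * 32.5 / 49.2
Numerator = 0.000268 * 930.25 * 32.5 = 8.102478
S = 8.102478 / 49.2 = 0.1647 m

0.1647


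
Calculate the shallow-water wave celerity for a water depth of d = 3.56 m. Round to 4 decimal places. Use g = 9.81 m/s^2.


Using the shallow-water approximation:
C = sqrt(g * d) = sqrt(9.81 * 3.56)
C = sqrt(34.9236)
C = 5.9096 m/s

5.9096


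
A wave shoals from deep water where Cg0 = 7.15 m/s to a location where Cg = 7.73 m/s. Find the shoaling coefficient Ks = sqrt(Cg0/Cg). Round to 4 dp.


Ks = sqrt(Cg0 / Cg)
Ks = sqrt(7.15 / 7.73)
Ks = sqrt(0.9250)
Ks = 0.9618

0.9618


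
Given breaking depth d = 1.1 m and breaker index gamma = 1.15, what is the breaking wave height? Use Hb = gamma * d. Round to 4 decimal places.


Hb = gamma * d
Hb = 1.15 * 1.1
Hb = 1.2650 m

1.2650


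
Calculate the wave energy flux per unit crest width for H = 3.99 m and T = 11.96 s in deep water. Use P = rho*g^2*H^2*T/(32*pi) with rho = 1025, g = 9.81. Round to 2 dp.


P = rho * g^2 * H^2 * T / (32 * pi)
P = 1025 * 9.81^2 * 3.99^2 * 11.96 / (32 * pi)
P = 1025 * 96.2361 * 15.9201 * 11.96 / 100.53096
P = 186826.72 W/m

186826.72


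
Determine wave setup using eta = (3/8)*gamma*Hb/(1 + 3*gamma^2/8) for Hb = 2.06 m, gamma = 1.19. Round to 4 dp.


eta = (3/8) * gamma * Hb / (1 + 3*gamma^2/8)
Numerator = (3/8) * 1.19 * 2.06 = 0.919275
Denominator = 1 + 3*1.19^2/8 = 1 + 0.531038 = 1.531038
eta = 0.919275 / 1.531038
eta = 0.6004 m

0.6004


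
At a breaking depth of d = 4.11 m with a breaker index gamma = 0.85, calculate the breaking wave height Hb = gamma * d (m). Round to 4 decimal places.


Hb = gamma * d
Hb = 0.85 * 4.11
Hb = 3.4935 m

3.4935


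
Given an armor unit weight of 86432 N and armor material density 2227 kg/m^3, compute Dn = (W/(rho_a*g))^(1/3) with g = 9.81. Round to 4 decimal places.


V = W / (rho_a * g)
V = 86432 / (2227 * 9.81)
V = 86432 / 21846.87
V = 3.956265 m^3
Dn = V^(1/3) = 3.956265^(1/3)
Dn = 1.5816 m

1.5816


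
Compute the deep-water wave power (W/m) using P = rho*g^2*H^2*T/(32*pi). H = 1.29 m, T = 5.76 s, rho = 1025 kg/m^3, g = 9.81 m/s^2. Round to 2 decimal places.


P = rho * g^2 * H^2 * T / (32 * pi)
P = 1025 * 9.81^2 * 1.29^2 * 5.76 / (32 * pi)
P = 1025 * 96.2361 * 1.6641 * 5.76 / 100.53096
P = 9405.11 W/m

9405.11


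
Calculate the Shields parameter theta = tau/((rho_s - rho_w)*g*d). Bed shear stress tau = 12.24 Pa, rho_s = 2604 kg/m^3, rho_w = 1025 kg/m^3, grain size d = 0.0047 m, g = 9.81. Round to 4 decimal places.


theta = tau / ((rho_s - rho_w) * g * d)
rho_s - rho_w = 2604 - 1025 = 1579
Denominator = 1579 * 9.81 * 0.0047 = 72.802953
theta = 12.24 / 72.802953
theta = 0.1681

0.1681


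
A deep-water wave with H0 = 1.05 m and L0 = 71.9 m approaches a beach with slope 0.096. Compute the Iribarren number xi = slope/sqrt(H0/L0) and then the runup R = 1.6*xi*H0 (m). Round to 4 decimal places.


xi = slope / sqrt(H0/L0)
H0/L0 = 1.05/71.9 = 0.014604
sqrt(0.014604) = 0.120845
xi = 0.096 / 0.120845 = 0.794403
R = 1.6 * xi * H0 = 1.6 * 0.794403 * 1.05
R = 1.3346 m

1.3346


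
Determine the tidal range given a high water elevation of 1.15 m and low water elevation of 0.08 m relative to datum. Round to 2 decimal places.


Tidal range = High water - Low water
Tidal range = 1.15 - (0.08)
Tidal range = 1.07 m

1.07


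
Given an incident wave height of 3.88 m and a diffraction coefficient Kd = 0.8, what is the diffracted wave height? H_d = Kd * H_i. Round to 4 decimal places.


H_d = Kd * H_i
H_d = 0.8 * 3.88
H_d = 3.1040 m

3.1040


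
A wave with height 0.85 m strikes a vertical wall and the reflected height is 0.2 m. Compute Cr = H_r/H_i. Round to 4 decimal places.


Cr = H_r / H_i
Cr = 0.2 / 0.85
Cr = 0.2353

0.2353


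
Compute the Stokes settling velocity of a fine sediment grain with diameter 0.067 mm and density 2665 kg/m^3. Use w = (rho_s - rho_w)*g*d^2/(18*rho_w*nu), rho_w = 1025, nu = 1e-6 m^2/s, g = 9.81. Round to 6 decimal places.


w = (rho_s - rho_w) * g * d^2 / (18 * rho_w * nu)
d = 0.067 mm = 0.000067 m
rho_s - rho_w = 2665 - 1025 = 1640
Numerator = 1640 * 9.81 * (0.000067)^2 = 0.000072220828
Denominator = 18 * 1025 * 1e-6 = 0.018450
w = 0.003914 m/s

0.003914


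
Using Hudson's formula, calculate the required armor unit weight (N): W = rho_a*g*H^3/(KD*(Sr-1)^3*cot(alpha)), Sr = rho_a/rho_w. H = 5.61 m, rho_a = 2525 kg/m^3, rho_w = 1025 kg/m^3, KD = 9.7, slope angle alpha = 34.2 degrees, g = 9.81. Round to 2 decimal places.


Sr = rho_a / rho_w = 2525 / 1025 = 2.463415
(Sr - 1) = 1.463415
(Sr - 1)^3 = 3.134023
cot(34.2) = 1 / tan(34.2) = 1 / 0.679599 = 1.471455
Numerator = 2525 * 9.81 * 5.61^3 = 4373397.7140
Denominator = 9.7 * 3.134023 * 1.471455 = 44.732276
W = 4373397.7140 / 44.732276
W = 97768.28 N

97768.28


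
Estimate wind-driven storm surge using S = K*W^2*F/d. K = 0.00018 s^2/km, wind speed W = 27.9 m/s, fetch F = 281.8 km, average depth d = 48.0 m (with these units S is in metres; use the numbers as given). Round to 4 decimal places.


S = K * W^2 * F / d
W^2 = 27.9^2 = 778.41
S = 0.00018 * 778.41 * 281.8 / 48.0
Numerator = 0.00018 * 778.41 * 281.8 = 39.484069
S = 39.484069 / 48.0 = 0.8226 m

0.8226


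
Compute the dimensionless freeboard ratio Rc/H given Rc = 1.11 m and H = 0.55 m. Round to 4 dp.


Relative freeboard = Rc / H
= 1.11 / 0.55
= 2.0182

2.0182


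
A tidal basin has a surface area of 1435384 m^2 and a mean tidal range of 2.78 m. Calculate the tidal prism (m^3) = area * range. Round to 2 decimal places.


Tidal prism = Area * Tidal range
P = 1435384 * 2.78
P = 3990367.52 m^3

3990367.52


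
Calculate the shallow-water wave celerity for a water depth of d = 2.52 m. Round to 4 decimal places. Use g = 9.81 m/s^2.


Using the shallow-water approximation:
C = sqrt(g * d) = sqrt(9.81 * 2.52)
C = sqrt(24.7212)
C = 4.9720 m/s

4.9720


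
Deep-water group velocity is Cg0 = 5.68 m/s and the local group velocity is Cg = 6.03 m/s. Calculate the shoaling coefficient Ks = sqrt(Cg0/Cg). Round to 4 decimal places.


Ks = sqrt(Cg0 / Cg)
Ks = sqrt(5.68 / 6.03)
Ks = sqrt(0.9420)
Ks = 0.9705

0.9705


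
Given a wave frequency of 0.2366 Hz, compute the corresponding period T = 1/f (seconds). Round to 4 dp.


T = 1 / f
T = 1 / 0.2366
T = 4.2265 s

4.2265


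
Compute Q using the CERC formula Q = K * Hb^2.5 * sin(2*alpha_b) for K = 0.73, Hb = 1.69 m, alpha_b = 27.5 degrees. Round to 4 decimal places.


Q = K * Hb^2.5 * sin(2 * alpha_b)
Hb^2.5 = 1.69^2.5 = 3.712930
sin(2 * 27.5) = sin(55.0) = 0.819152
Q = 0.73 * 3.712930 * 0.819152
Q = 2.2203 m^3/s

2.2203


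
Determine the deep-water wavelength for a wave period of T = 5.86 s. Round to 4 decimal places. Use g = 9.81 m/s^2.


L0 = g * T^2 / (2 * pi)
L0 = 9.81 * 5.86^2 / (2 * pi)
L0 = 9.81 * 34.3396 / 6.28319
L0 = 336.8715 / 6.28319
L0 = 53.6148 m

53.6148


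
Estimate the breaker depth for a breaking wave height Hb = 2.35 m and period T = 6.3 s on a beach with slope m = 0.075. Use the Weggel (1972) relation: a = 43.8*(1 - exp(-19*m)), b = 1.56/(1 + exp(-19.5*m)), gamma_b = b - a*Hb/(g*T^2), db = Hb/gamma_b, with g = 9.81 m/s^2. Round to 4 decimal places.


a = 43.8 * (1 - exp(-19 * m))
exp(-19 * 0.075) = exp(-1.4250) = 0.240508
a = 43.8 * (1 - 0.240508) = 33.265729
b = 1.56 / (1 + exp(-19.5 * m))
exp(-19.5 * 0.075) = exp(-1.4625) = 0.231656
b = 1.56 / (1 + 0.231656) = 1.266587
Hb / (g * T^2) = 2.35 / (9.81 * 6.3^2) = 2.35 / 389.3589 = 0.00603556
gamma_b = b - a * Hb/(g*T^2) = 1.266587 - 33.265729 * 0.00603556 = 1.065810
db = Hb / gamma_b = 2.35 / 1.065810
db = 2.2049 m

2.2049


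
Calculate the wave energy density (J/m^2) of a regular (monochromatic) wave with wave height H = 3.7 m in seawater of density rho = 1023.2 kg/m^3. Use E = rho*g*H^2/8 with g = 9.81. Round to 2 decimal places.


E = (1/8) * rho * g * H^2
E = (1/8) * 1023.2 * 9.81 * 3.7^2
E = 0.125 * 1023.2 * 9.81 * 13.6900
E = 17176.83 J/m^2

17176.83


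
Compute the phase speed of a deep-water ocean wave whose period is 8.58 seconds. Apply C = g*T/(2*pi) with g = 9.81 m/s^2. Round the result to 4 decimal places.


We use the deep-water celerity formula:
C = g * T / (2 * pi)
C = 9.81 * 8.58 / (2 * 3.14159...)
C = 84.169800 / 6.283185
C = 13.3960 m/s

13.3960


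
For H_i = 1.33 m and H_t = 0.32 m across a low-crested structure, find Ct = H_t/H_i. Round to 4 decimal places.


Ct = H_t / H_i
Ct = 0.32 / 1.33
Ct = 0.2406

0.2406


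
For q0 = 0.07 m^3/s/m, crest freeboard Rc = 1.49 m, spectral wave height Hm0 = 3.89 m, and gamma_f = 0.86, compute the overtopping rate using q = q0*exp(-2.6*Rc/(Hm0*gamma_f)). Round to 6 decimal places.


q = q0 * exp(-2.6 * Rc / (Hm0 * gamma_f))
Exponent = -2.6 * 1.49 / (3.89 * 0.86)
= -2.6 * 1.49 / 3.3454
= -1.158008
exp(-1.158008) = 0.314111
q = 0.07 * 0.314111
q = 0.021988 m^3/s/m

0.021988


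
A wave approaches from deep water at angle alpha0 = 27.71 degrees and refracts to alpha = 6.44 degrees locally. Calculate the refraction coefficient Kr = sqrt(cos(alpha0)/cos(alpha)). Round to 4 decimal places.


Kr = sqrt(cos(alpha0) / cos(alpha))
cos(27.71) = 0.885312
cos(6.44) = 0.993690
Kr = sqrt(0.885312 / 0.993690)
Kr = sqrt(0.890934)
Kr = 0.9439

0.9439


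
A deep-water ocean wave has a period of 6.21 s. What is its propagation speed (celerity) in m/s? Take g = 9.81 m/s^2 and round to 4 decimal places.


We use the deep-water celerity formula:
C = g * T / (2 * pi)
C = 9.81 * 6.21 / (2 * 3.14159...)
C = 60.920100 / 6.283185
C = 9.6957 m/s

9.6957


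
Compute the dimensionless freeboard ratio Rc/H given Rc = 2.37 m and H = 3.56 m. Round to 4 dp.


Relative freeboard = Rc / H
= 2.37 / 3.56
= 0.6657

0.6657


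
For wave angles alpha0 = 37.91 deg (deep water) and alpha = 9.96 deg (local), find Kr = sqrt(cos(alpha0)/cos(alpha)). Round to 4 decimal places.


Kr = sqrt(cos(alpha0) / cos(alpha))
cos(37.91) = 0.788977
cos(9.96) = 0.984929
Kr = sqrt(0.788977 / 0.984929)
Kr = sqrt(0.801050)
Kr = 0.8950

0.8950


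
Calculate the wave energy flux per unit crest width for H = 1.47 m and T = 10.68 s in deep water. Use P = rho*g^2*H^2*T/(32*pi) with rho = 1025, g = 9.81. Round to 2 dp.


P = rho * g^2 * H^2 * T / (32 * pi)
P = 1025 * 9.81^2 * 1.47^2 * 10.68 / (32 * pi)
P = 1025 * 96.2361 * 2.1609 * 10.68 / 100.53096
P = 22644.77 W/m

22644.77


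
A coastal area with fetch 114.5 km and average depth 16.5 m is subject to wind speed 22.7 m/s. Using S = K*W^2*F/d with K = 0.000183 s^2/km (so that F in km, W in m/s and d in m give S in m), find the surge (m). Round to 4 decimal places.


S = K * W^2 * F / d
W^2 = 22.7^2 = 515.29
S = 0.000183 * 515.29 * 114.5 / 16.5
Numerator = 0.000183 * 515.29 * 114.5 = 10.797129
S = 10.797129 / 16.5 = 0.6544 m

0.6544


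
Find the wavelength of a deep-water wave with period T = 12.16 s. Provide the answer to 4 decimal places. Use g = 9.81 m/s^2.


L0 = g * T^2 / (2 * pi)
L0 = 9.81 * 12.16^2 / (2 * pi)
L0 = 9.81 * 147.8656 / 6.28319
L0 = 1450.5615 / 6.28319
L0 = 230.8640 m

230.8640


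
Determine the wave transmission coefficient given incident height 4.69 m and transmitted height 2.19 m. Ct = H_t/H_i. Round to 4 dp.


Ct = H_t / H_i
Ct = 2.19 / 4.69
Ct = 0.4670

0.4670


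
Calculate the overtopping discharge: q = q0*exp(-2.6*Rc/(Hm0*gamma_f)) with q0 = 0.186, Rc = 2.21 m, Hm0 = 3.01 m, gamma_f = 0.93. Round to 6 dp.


q = q0 * exp(-2.6 * Rc / (Hm0 * gamma_f))
Exponent = -2.6 * 2.21 / (3.01 * 0.93)
= -2.6 * 2.21 / 2.7993
= -2.052656
exp(-2.052656) = 0.128393
q = 0.186 * 0.128393
q = 0.023881 m^3/s/m

0.023881


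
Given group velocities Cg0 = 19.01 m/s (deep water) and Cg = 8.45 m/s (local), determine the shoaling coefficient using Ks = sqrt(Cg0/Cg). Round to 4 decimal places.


Ks = sqrt(Cg0 / Cg)
Ks = sqrt(19.01 / 8.45)
Ks = sqrt(2.2497)
Ks = 1.4999

1.4999


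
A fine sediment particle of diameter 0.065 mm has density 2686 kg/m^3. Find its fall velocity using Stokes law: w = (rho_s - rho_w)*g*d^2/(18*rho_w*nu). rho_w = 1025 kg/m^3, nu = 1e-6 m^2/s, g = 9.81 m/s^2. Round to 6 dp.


w = (rho_s - rho_w) * g * d^2 / (18 * rho_w * nu)
d = 0.065 mm = 0.000065 m
rho_s - rho_w = 2686 - 1025 = 1661
Numerator = 1661 * 9.81 * (0.000065)^2 = 0.000068843882
Denominator = 18 * 1025 * 1e-6 = 0.018450
w = 0.003731 m/s

0.003731


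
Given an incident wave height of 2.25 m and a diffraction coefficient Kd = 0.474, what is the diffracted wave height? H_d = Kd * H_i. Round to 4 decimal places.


H_d = Kd * H_i
H_d = 0.474 * 2.25
H_d = 1.0665 m

1.0665


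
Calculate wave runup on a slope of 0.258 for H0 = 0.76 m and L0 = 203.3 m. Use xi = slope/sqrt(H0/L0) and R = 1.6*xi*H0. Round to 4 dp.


xi = slope / sqrt(H0/L0)
H0/L0 = 0.76/203.3 = 0.003738
sqrt(0.003738) = 0.061142
xi = 0.258 / 0.061142 = 4.219700
R = 1.6 * xi * H0 = 1.6 * 4.219700 * 0.76
R = 5.1312 m

5.1312


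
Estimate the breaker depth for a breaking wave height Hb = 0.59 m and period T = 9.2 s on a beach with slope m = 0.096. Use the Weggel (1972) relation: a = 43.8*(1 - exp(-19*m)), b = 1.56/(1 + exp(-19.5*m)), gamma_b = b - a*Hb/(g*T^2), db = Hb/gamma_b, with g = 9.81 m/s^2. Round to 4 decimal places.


a = 43.8 * (1 - exp(-19 * m))
exp(-19 * 0.096) = exp(-1.8240) = 0.161379
a = 43.8 * (1 - 0.161379) = 36.731602
b = 1.56 / (1 + exp(-19.5 * m))
exp(-19.5 * 0.096) = exp(-1.8720) = 0.153816
b = 1.56 / (1 + 0.153816) = 1.352036
Hb / (g * T^2) = 0.59 / (9.81 * 9.2^2) = 0.59 / 830.3184 = 0.00071057
gamma_b = b - a * Hb/(g*T^2) = 1.352036 - 36.731602 * 0.00071057 = 1.325935
db = Hb / gamma_b = 0.59 / 1.325935
db = 0.4450 m

0.4450


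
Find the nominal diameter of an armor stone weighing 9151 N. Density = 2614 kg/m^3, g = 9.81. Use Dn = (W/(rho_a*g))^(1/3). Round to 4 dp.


V = W / (rho_a * g)
V = 9151 / (2614 * 9.81)
V = 9151 / 25643.34
V = 0.356857 m^3
Dn = V^(1/3) = 0.356857^(1/3)
Dn = 0.7093 m

0.7093


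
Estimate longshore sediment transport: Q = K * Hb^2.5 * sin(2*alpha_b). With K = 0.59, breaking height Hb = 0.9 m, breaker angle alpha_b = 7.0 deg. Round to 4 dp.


Q = K * Hb^2.5 * sin(2 * alpha_b)
Hb^2.5 = 0.9^2.5 = 0.768433
sin(2 * 7.0) = sin(14.0) = 0.241922
Q = 0.59 * 0.768433 * 0.241922
Q = 0.1097 m^3/s

0.1097


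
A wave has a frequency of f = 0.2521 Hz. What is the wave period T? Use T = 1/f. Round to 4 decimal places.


T = 1 / f
T = 1 / 0.2521
T = 3.9667 s

3.9667


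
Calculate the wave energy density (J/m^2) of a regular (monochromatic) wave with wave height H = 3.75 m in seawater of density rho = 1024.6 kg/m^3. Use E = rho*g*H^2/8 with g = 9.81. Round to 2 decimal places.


E = (1/8) * rho * g * H^2
E = (1/8) * 1024.6 * 9.81 * 3.75^2
E = 0.125 * 1024.6 * 9.81 * 14.0625
E = 17668.35 J/m^2

17668.35


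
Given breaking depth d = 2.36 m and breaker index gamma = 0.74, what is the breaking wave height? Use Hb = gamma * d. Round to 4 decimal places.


Hb = gamma * d
Hb = 0.74 * 2.36
Hb = 1.7464 m

1.7464


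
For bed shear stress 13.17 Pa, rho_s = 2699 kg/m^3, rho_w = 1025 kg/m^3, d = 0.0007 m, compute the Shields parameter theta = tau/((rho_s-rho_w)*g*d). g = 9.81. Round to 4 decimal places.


theta = tau / ((rho_s - rho_w) * g * d)
rho_s - rho_w = 2699 - 1025 = 1674
Denominator = 1674 * 9.81 * 0.0007 = 11.495358
theta = 13.17 / 11.495358
theta = 1.1457

1.1457


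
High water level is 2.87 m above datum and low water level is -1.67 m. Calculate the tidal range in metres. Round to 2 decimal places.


Tidal range = High water - Low water
Tidal range = 2.87 - (-1.67)
Tidal range = 4.54 m

4.54


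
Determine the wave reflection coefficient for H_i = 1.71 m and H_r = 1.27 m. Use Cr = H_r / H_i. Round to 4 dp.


Cr = H_r / H_i
Cr = 1.27 / 1.71
Cr = 0.7427

0.7427


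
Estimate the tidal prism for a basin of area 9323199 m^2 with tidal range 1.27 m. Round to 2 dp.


Tidal prism = Area * Tidal range
P = 9323199 * 1.27
P = 11840462.73 m^3

11840462.73


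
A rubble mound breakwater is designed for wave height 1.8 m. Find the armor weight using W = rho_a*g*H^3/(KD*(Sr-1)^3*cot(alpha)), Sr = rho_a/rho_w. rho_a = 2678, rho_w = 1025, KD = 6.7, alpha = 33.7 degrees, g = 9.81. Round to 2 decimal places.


Sr = rho_a / rho_w = 2678 / 1025 = 2.612683
(Sr - 1) = 1.612683
(Sr - 1)^3 = 4.194179
cot(33.7) = 1 / tan(33.7) = 1 / 0.666917 = 1.499437
Numerator = 2678 * 9.81 * 1.8^3 = 153213.5218
Denominator = 6.7 * 4.194179 * 1.499437 = 42.135671
W = 153213.5218 / 42.135671
W = 3636.20 N

3636.20


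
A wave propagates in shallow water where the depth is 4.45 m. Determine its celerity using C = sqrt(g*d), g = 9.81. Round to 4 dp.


Using the shallow-water approximation:
C = sqrt(g * d) = sqrt(9.81 * 4.45)
C = sqrt(43.6545)
C = 6.6072 m/s

6.6072


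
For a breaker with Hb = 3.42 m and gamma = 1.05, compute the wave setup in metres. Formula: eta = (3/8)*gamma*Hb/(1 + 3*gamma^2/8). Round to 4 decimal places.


eta = (3/8) * gamma * Hb / (1 + 3*gamma^2/8)
Numerator = (3/8) * 1.05 * 3.42 = 1.346625
Denominator = 1 + 3*1.05^2/8 = 1 + 0.413438 = 1.413438
eta = 1.346625 / 1.413438
eta = 0.9527 m

0.9527
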